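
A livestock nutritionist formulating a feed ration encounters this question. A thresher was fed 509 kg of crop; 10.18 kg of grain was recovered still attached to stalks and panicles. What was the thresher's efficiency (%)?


eta = (total - unthreshed) / total * 100
    = (509 - 10.18) / 509 * 100
    = 498.82 / 509 * 100
    = 98%


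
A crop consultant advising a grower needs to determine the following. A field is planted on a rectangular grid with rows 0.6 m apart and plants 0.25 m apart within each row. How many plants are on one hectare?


D = 10000 / (row_sp * plant_sp)
  = 10000 / (0.6 * 0.25)
  = 10000 / 0.1500
  = 66666.67 plants/ha


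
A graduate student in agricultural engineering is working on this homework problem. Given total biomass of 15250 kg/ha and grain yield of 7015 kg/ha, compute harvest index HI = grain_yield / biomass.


HI = grain_yield / biomass
   = 7015 / 15250
   = 0.46


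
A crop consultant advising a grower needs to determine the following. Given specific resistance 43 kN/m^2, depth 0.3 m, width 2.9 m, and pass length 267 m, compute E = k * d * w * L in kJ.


E = k * d * w * L
  = 43 * 0.3 * 2.9 * 267
  = 9988.47 kJ


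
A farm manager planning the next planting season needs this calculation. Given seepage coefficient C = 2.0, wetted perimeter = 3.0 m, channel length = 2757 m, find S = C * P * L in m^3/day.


S = C * P * L
  = 2.0 * 3.0 * 2757
  = 16542 m^3/day


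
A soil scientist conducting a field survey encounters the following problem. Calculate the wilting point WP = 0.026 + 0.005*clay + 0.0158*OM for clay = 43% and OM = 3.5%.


WP = 0.026 + 0.005*43 + 0.0158*3.5
   = 0.026 + 0.2150 + 0.0553
   = 0.2963


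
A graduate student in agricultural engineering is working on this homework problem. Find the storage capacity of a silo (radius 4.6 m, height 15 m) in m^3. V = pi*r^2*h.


V = pi * r^2 * h
  = pi * 4.6^2 * 15
  = pi * 21.16 * 15
  = 997.14 m^3


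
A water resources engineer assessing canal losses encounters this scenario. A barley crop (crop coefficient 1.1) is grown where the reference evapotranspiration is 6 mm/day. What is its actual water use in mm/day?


ETc = Kc * ET0
    = 1.1 * 6
    = 6.60 mm/day


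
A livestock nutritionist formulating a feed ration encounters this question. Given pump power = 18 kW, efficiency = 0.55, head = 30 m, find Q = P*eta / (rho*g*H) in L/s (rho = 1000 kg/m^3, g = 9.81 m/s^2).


Q = (P * 1000 * eta) / (rho * g * H)
  = (18 * 1000 * 0.55) / (1000 * 9.81 * 30)
  = 9900 / 294300
  = 0.03364 m^3/s = 33.64 L/s


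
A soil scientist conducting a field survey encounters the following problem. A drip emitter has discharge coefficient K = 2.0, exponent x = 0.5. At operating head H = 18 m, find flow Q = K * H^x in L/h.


Q = K * H^x
  = 2.0 * 18^0.5
  = 2.0 * 4.2426
  = 8.49 L/h


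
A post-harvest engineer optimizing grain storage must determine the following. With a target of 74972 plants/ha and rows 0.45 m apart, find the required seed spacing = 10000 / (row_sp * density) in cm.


spacing = 10000 / (row_sp * density)
        = 10000 / (0.45 * 74972)
        = 10000 / 33737.40
        = 0.29641 m = 29.64 cm


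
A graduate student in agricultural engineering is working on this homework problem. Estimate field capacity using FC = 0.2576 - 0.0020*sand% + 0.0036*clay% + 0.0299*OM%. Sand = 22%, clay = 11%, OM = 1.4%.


FC = 0.2576 - 0.0020*22 + 0.0036*11 + 0.0299*1.4
   = 0.2576 - 0.0440 + 0.0396 + 0.0419
   = 0.2951


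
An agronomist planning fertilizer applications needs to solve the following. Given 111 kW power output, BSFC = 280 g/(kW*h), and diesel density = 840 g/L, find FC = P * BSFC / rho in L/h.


FC = P * BSFC / rho_fuel
   = 111 * 280 / 840
   = 31080 / 840
   = 37 L/h


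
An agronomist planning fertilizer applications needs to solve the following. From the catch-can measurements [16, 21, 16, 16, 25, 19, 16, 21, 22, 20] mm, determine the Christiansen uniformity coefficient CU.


xbar = 192 / 10 = 19.200
sum|xi - xbar| = 26
CU = 100 * (1 - 26 / (10 * 19.200))
   = 100 * (1 - 0.1354)
   = 86.46%


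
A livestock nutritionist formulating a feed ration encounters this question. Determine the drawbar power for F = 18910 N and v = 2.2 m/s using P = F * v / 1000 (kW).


P = F * v / 1000
  = 18910 * 2.2 / 1000
  = 41602 / 1000
  = 41.60 kW


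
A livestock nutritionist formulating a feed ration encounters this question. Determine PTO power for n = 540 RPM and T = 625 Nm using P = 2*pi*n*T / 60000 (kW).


P = 2*pi*n*T / 60000
  = 2*pi * 540 * 625 / 60000
  = 2120575.04 / 60000
  = 35.34 kW


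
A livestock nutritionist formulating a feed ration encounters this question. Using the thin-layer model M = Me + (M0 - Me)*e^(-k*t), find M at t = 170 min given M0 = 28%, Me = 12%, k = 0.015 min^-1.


M = Me + (M0 - Me) * e^(-k*t)
  = 12 + (28 - 12) * e^(-0.015*170)
  = 12 + 16 * e^(-2.550)
  = 12 + 16 * 0.07808
  = 12 + 1.2493
  = 13.25%


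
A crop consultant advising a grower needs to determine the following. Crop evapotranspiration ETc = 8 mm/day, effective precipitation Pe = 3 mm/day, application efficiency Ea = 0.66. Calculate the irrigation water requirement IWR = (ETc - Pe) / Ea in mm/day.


IWR = (ETc - Pe) / Ea
    = (8 - 3) / 0.66
    = 5 / 0.66
    = 7.58 mm/day


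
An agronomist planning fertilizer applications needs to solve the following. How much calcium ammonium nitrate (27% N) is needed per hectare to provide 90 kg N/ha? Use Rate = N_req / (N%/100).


Rate = N_required / (N_content / 100)
     = 90 / (27 / 100)
     = 90 / 0.27
     = 333.33 kg/ha


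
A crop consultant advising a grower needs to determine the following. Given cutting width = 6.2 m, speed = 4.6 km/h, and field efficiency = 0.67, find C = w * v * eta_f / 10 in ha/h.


C = w * v * eta_f / 10
  = 6.2 * 4.6 * 0.67 / 10
  = 19.11 / 10
  = 1.91 ha/h


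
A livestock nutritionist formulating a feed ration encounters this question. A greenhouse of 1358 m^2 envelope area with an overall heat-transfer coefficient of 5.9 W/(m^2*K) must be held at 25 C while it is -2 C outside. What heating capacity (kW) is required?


dT = 25 - (-2) = 27 K
Q = U * A * dT
  = 5.9 * 1358 * 27
  = 216329.40 W = 216.33 kW


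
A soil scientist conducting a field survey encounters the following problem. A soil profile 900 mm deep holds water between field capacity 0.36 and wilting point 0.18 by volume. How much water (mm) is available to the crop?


AW = (FC - WP) * D
   = (0.36 - 0.18) * 900
   = 0.18 * 900
   = 162 mm


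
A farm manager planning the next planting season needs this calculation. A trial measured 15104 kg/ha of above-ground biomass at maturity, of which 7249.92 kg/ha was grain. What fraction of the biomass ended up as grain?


HI = grain_yield / biomass
   = 7249.92 / 15104
   = 0.48


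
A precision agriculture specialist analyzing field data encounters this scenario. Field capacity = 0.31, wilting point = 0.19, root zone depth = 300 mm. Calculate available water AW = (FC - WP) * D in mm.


AW = (FC - WP) * D
   = (0.31 - 0.19) * 300
   = 0.12 * 300
   = 36 mm


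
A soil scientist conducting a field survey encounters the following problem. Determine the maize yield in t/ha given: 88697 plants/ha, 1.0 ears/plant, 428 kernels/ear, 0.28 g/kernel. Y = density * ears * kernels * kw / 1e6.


Y = density * ears * kernels * kw
  = 88697 * 1.0 * 428 * 0.28 g/ha
  = 10629448.48 g/ha
  = 10629.45 kg/ha = 10.63 t/ha


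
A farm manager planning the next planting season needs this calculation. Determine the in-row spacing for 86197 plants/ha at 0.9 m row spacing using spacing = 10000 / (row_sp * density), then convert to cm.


spacing = 10000 / (row_sp * density)
        = 10000 / (0.9 * 86197)
        = 10000 / 77577.30
        = 0.12890 m = 12.89 cm


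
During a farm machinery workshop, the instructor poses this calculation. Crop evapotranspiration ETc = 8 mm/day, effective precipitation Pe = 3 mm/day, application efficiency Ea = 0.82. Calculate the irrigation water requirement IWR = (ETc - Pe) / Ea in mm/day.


IWR = (ETc - Pe) / Ea
    = (8 - 3) / 0.82
    = 5 / 0.82
    = 6.10 mm/day


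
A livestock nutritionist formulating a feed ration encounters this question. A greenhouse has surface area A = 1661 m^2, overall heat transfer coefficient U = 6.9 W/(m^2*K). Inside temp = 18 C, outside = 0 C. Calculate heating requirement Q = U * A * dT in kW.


dT = 18 - (0) = 18 K
Q = U * A * dT
  = 6.9 * 1661 * 18
  = 206296.20 W = 206.30 kW


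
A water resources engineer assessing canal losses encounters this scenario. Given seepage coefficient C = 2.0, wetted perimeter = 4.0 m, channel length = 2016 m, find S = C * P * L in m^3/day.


S = C * P * L
  = 2.0 * 4.0 * 2016
  = 16128 m^3/day


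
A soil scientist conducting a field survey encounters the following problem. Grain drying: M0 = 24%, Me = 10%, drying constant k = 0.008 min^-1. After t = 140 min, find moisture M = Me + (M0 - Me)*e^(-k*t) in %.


M = Me + (M0 - Me) * e^(-k*t)
  = 10 + (24 - 10) * e^(-0.008*140)
  = 10 + 14 * e^(-1.120)
  = 10 + 14 * 0.32628
  = 10 + 4.5679
  = 14.57%


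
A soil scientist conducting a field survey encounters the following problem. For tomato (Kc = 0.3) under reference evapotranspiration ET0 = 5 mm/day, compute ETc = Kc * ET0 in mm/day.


ETc = Kc * ET0
    = 0.3 * 5
    = 1.50 mm/day


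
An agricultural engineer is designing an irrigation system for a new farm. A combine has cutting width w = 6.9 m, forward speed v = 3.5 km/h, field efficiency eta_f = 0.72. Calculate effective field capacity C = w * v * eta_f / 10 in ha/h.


C = w * v * eta_f / 10
  = 6.9 * 3.5 * 0.72 / 10
  = 17.39 / 10
  = 1.74 ha/h


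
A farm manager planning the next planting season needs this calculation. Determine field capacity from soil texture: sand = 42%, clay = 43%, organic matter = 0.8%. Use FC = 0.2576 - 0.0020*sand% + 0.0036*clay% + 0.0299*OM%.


FC = 0.2576 - 0.0020*42 + 0.0036*43 + 0.0299*0.8
   = 0.2576 - 0.0840 + 0.1548 + 0.0239
   = 0.3523


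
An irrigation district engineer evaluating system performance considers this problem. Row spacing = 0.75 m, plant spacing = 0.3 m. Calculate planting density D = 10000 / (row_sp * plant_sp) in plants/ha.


D = 10000 / (row_sp * plant_sp)
  = 10000 / (0.75 * 0.3)
  = 10000 / 0.2250
  = 44444.44 plants/ha


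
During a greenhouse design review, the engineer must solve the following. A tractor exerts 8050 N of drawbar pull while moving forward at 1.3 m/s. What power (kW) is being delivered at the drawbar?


P = F * v / 1000
  = 8050 * 1.3 / 1000
  = 10465 / 1000
  = 10.47 kW


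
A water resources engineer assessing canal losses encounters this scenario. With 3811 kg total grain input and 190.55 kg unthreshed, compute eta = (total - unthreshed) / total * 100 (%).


eta = (total - unthreshed) / total * 100
    = (3811 - 190.55) / 3811 * 100
    = 3620.45 / 3811 * 100
    = 95%


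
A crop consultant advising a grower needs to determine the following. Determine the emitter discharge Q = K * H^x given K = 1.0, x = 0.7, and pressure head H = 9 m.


Q = K * H^x
  = 1.0 * 9^0.7
  = 1.0 * 4.6555
  = 4.66 L/h


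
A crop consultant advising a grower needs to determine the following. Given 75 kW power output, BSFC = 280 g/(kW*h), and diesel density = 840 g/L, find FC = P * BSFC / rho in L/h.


FC = P * BSFC / rho_fuel
   = 75 * 280 / 840
   = 21000 / 840
   = 25 L/h


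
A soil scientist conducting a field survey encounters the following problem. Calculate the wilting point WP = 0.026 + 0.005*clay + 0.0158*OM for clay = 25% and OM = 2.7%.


WP = 0.026 + 0.005*25 + 0.0158*2.7
   = 0.026 + 0.1250 + 0.0427
   = 0.1937


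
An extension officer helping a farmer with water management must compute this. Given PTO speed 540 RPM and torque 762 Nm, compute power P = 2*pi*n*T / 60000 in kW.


P = 2*pi*n*T / 60000
  = 2*pi * 540 * 762 / 60000
  = 2585405.09 / 60000
  = 43.09 kW


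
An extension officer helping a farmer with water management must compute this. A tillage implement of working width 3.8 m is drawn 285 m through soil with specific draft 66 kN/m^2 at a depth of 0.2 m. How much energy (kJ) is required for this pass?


E = k * d * w * L
  = 66 * 0.2 * 3.8 * 285
  = 14295.60 kJ


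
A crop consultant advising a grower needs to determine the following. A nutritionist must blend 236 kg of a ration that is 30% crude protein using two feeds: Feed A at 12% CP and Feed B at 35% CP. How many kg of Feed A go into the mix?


parts_A = CP_b - target = 35 - 30 = 5
parts_B = target - CP_a = 30 - 12 = 18
total_parts = 5 + 18 = 23
Feed A = 236 * 5 / 23 = 51.30 kg
Feed B = 236 * 18 / 23 = 184.70 kg

51.30 kg


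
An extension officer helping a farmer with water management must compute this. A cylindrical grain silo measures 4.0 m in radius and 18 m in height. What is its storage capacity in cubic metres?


V = pi * r^2 * h
  = pi * 4.0^2 * 18
  = pi * 16 * 18
  = 904.78 m^3


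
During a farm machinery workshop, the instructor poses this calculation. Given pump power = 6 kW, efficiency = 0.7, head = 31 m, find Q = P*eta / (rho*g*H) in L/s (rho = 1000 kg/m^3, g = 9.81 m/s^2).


Q = (P * 1000 * eta) / (rho * g * H)
  = (6 * 1000 * 0.7) / (1000 * 9.81 * 31)
  = 4200 / 304110
  = 0.01381 m^3/s = 13.81 L/s


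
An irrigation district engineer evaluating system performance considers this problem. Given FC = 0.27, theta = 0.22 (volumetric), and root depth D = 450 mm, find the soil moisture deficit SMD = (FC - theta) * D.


SMD = (FC - theta) * D
    = (0.27 - 0.22) * 450
    = 0.050 * 450
    = 22.50 mm


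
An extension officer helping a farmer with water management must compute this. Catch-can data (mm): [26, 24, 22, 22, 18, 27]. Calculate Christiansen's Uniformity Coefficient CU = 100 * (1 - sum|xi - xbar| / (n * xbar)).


xbar = 139 / 6 = 23.167
sum|xi - xbar| = 15
CU = 100 * (1 - 15 / (6 * 23.167))
   = 100 * (1 - 0.1079)
   = 89.21%


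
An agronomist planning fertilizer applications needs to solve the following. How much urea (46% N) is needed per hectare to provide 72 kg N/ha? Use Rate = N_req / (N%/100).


Rate = N_required / (N_content / 100)
     = 72 / (46 / 100)
     = 72 / 0.46
     = 156.52 kg/ha


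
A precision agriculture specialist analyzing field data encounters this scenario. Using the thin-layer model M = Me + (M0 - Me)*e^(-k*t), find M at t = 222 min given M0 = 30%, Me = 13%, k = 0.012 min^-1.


M = Me + (M0 - Me) * e^(-k*t)
  = 13 + (30 - 13) * e^(-0.012*222)
  = 13 + 17 * e^(-2.664)
  = 13 + 17 * 0.06967
  = 13 + 1.1844
  = 14.18%


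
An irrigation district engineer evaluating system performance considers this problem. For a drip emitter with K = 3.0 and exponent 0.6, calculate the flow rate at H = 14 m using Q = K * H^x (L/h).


Q = K * H^x
  = 3.0 * 14^0.6
  = 3.0 * 4.8717
  = 14.61 L/h


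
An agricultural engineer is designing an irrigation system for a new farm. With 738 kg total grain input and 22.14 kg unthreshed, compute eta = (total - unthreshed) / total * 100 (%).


eta = (total - unthreshed) / total * 100
    = (738 - 22.14) / 738 * 100
    = 715.86 / 738 * 100
    = 97%


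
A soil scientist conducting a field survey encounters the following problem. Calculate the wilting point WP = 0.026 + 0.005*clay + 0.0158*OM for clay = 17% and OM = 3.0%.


WP = 0.026 + 0.005*17 + 0.0158*3.0
   = 0.026 + 0.0850 + 0.0474
   = 0.1584


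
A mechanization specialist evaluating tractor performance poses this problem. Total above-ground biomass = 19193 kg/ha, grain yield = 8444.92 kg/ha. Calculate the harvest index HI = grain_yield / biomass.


HI = grain_yield / biomass
   = 8444.92 / 19193
   = 0.44


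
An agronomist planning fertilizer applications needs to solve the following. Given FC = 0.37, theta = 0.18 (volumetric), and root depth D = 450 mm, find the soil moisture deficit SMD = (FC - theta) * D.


SMD = (FC - theta) * D
    = (0.37 - 0.18) * 450
    = 0.190 * 450
    = 85.50 mm


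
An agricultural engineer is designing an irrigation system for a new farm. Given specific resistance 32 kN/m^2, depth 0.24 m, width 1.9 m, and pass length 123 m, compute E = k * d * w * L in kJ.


E = k * d * w * L
  = 32 * 0.24 * 1.9 * 123
  = 1794.82 kJ


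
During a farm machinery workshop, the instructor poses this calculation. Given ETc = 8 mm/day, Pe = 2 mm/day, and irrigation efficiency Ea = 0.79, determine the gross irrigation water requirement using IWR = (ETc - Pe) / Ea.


IWR = (ETc - Pe) / Ea
    = (8 - 2) / 0.79
    = 6 / 0.79
    = 7.59 mm/day


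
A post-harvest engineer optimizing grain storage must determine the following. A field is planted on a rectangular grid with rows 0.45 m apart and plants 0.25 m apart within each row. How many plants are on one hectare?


D = 10000 / (row_sp * plant_sp)
  = 10000 / (0.45 * 0.25)
  = 10000 / 0.1125
  = 88888.89 plants/ha


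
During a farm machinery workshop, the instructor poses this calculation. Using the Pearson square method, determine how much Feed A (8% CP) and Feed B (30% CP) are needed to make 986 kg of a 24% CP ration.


parts_A = CP_b - target = 30 - 24 = 6
parts_B = target - CP_a = 24 - 8 = 16
total_parts = 6 + 16 = 22
Feed A = 986 * 6 / 22 = 268.91 kg
Feed B = 986 * 16 / 22 = 717.09 kg

268.91 kg


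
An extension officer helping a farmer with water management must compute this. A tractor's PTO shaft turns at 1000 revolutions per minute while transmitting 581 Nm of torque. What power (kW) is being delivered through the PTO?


P = 2*pi*n*T / 60000
  = 2*pi * 1000 * 581 / 60000
  = 3650530.66 / 60000
  = 60.84 kW


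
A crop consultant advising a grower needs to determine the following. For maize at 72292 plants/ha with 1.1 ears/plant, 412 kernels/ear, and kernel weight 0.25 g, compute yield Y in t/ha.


Y = density * ears * kernels * kw
  = 72292 * 1.1 * 412 * 0.25 g/ha
  = 8190683.60 g/ha
  = 8190.68 kg/ha = 8.19 t/ha


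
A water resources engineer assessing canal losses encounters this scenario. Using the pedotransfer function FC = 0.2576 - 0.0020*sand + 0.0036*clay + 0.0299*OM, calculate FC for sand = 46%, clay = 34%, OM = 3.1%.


FC = 0.2576 - 0.0020*46 + 0.0036*34 + 0.0299*3.1
   = 0.2576 - 0.0920 + 0.1224 + 0.0927
   = 0.3807


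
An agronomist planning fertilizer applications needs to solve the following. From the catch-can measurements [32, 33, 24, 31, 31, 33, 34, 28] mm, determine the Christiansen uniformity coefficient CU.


xbar = 246 / 8 = 30.750
sum|xi - xbar| = 19
CU = 100 * (1 - 19 / (8 * 30.750))
   = 100 * (1 - 0.0772)
   = 92.28%


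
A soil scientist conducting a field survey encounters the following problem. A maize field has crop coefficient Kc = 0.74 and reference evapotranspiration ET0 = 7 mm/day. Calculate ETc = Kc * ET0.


ETc = Kc * ET0
    = 0.74 * 7
    = 5.18 mm/day


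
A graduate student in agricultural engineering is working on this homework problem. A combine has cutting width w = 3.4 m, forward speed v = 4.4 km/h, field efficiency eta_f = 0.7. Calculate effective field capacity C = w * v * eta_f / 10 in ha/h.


C = w * v * eta_f / 10
  = 3.4 * 4.4 * 0.7 / 10
  = 10.47 / 10
  = 1.05 ha/h


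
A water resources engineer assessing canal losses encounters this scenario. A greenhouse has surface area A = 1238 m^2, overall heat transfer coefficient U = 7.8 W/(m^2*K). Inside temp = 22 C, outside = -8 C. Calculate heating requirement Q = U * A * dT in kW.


dT = 22 - (-8) = 30 K
Q = U * A * dT
  = 7.8 * 1238 * 30
  = 289692 W = 289.69 kW


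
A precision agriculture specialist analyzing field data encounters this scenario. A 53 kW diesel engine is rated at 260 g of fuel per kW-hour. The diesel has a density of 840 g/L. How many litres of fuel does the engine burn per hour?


FC = P * BSFC / rho_fuel
   = 53 * 260 / 840
   = 13780 / 840
   = 16.40 L/h


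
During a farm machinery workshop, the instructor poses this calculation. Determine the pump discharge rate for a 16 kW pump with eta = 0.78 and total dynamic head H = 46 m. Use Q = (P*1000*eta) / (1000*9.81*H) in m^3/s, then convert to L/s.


Q = (P * 1000 * eta) / (rho * g * H)
  = (16 * 1000 * 0.78) / (1000 * 9.81 * 46)
  = 12480 / 451260
  = 0.02766 m^3/s = 27.66 L/s


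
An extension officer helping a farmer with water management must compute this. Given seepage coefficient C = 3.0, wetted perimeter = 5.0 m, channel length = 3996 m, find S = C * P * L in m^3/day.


S = C * P * L
  = 3.0 * 5.0 * 3996
  = 59940 m^3/day


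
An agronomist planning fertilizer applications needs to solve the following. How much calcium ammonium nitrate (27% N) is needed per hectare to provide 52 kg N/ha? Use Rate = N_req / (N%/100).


Rate = N_required / (N_content / 100)
     = 52 / (27 / 100)
     = 52 / 0.27
     = 192.59 kg/ha


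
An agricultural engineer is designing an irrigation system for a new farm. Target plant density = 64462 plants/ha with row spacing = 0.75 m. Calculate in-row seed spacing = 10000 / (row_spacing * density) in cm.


spacing = 10000 / (row_sp * density)
        = 10000 / (0.75 * 64462)
        = 10000 / 48346.50
        = 0.20684 m = 20.68 cm


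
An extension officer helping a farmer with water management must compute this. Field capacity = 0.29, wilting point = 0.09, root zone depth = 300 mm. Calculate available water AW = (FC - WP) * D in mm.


AW = (FC - WP) * D
   = (0.29 - 0.09) * 300
   = 0.20 * 300
   = 60 mm


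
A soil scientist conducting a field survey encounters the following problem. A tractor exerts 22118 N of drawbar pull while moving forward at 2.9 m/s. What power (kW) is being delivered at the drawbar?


P = F * v / 1000
  = 22118 * 2.9 / 1000
  = 64142.20 / 1000
  = 64.14 kW


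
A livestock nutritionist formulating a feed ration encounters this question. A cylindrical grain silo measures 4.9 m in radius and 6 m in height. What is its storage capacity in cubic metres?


V = pi * r^2 * h
  = pi * 4.9^2 * 6
  = pi * 24.01 * 6
  = 452.58 m^3


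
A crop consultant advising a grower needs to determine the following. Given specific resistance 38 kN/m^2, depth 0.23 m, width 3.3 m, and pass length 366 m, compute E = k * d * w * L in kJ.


E = k * d * w * L
  = 38 * 0.23 * 3.3 * 366
  = 10556.17 kJ


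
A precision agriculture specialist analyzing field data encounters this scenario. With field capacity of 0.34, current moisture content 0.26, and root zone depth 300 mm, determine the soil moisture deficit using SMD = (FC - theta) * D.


SMD = (FC - theta) * D
    = (0.34 - 0.26) * 300
    = 0.080 * 300
    = 24 mm


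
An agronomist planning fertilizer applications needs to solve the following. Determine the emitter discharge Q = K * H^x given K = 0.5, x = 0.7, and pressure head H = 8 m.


Q = K * H^x
  = 0.5 * 8^0.7
  = 0.5 * 4.2871
  = 2.14 L/h


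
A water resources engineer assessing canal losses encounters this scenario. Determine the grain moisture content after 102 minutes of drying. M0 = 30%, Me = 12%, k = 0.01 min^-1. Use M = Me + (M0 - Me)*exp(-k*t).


M = Me + (M0 - Me) * e^(-k*t)
  = 12 + (30 - 12) * e^(-0.01*102)
  = 12 + 18 * e^(-1.020)
  = 12 + 18 * 0.36059
  = 12 + 6.4907
  = 18.49%


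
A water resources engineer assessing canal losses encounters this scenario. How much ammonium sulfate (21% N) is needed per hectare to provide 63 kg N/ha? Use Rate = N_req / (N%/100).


Rate = N_required / (N_content / 100)
     = 63 / (21 / 100)
     = 63 / 0.21
     = 300 kg/ha


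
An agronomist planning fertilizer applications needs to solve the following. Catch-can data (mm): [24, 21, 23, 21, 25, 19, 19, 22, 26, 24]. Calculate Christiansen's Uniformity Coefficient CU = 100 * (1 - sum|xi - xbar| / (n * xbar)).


xbar = 224 / 10 = 22.400
sum|xi - xbar| = 20
CU = 100 * (1 - 20 / (10 * 22.400))
   = 100 * (1 - 0.0893)
   = 91.07%


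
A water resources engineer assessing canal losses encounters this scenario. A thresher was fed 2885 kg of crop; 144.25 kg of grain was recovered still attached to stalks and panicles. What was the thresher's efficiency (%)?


eta = (total - unthreshed) / total * 100
    = (2885 - 144.25) / 2885 * 100
    = 2740.75 / 2885 * 100
    = 95%


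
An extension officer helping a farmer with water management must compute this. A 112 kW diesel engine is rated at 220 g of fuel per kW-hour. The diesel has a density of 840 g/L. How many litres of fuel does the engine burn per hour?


FC = P * BSFC / rho_fuel
   = 112 * 220 / 840
   = 24640 / 840
   = 29.33 L/h


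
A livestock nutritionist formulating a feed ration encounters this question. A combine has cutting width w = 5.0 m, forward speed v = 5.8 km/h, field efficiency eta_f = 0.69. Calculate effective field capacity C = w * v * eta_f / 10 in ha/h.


C = w * v * eta_f / 10
  = 5.0 * 5.8 * 0.69 / 10
  = 20.01 / 10
  = 2.00 ha/h


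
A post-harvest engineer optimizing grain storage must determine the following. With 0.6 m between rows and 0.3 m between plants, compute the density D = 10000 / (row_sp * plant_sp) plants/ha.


D = 10000 / (row_sp * plant_sp)
  = 10000 / (0.6 * 0.3)
  = 10000 / 0.1800
  = 55555.56 plants/ha


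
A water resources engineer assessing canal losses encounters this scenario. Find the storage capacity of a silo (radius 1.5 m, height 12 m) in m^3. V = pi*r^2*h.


V = pi * r^2 * h
  = pi * 1.5^2 * 12
  = pi * 2.25 * 12
  = 84.82 m^3


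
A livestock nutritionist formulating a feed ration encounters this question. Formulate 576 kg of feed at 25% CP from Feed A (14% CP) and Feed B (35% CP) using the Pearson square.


parts_A = CP_b - target = 35 - 25 = 10
parts_B = target - CP_a = 25 - 14 = 11
total_parts = 10 + 11 = 21
Feed A = 576 * 10 / 21 = 274.29 kg
Feed B = 576 * 11 / 21 = 301.71 kg

274.29 kg


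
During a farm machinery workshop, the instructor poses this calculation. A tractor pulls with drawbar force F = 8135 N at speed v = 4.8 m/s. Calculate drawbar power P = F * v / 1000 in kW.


P = F * v / 1000
  = 8135 * 4.8 / 1000
  = 39048 / 1000
  = 39.05 kW


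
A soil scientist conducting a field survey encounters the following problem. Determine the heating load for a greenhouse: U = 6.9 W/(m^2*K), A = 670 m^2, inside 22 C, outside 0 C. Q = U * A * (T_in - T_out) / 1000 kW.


dT = 22 - (0) = 22 K
Q = U * A * dT
  = 6.9 * 670 * 22
  = 101706 W = 101.71 kW


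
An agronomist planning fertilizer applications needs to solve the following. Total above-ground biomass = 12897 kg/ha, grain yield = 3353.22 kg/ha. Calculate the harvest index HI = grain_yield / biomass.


HI = grain_yield / biomass
   = 3353.22 / 12897
   = 0.26


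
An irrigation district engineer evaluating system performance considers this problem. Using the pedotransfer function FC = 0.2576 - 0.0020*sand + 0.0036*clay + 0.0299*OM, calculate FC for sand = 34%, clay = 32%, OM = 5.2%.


FC = 0.2576 - 0.0020*34 + 0.0036*32 + 0.0299*5.2
   = 0.2576 - 0.0680 + 0.1152 + 0.1555
   = 0.4603


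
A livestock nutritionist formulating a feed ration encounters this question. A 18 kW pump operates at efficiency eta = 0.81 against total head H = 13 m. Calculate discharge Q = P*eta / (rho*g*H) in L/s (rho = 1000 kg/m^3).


Q = (P * 1000 * eta) / (rho * g * H)
  = (18 * 1000 * 0.81) / (1000 * 9.81 * 13)
  = 14580 / 127530
  = 0.11433 m^3/s = 114.33 L/s


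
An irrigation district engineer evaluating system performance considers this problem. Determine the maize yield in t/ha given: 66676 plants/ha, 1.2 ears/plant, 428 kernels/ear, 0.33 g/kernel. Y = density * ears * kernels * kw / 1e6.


Y = density * ears * kernels * kw
  = 66676 * 1.2 * 428 * 0.33 g/ha
  = 11300781.89 g/ha
  = 11300.78 kg/ha = 11.30 t/ha


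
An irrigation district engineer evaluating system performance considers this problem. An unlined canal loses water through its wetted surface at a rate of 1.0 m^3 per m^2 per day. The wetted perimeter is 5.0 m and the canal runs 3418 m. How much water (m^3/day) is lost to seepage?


S = C * P * L
  = 1.0 * 5.0 * 3418
  = 17090 m^3/day


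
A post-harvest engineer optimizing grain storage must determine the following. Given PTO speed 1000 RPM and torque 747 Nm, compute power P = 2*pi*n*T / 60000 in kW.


P = 2*pi*n*T / 60000
  = 2*pi * 1000 * 747 / 60000
  = 4693539.42 / 60000
  = 78.23 kW


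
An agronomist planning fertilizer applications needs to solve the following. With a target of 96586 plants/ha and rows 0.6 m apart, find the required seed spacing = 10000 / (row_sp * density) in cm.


spacing = 10000 / (row_sp * density)
        = 10000 / (0.6 * 96586)
        = 10000 / 57951.60
        = 0.17256 m = 17.26 cm


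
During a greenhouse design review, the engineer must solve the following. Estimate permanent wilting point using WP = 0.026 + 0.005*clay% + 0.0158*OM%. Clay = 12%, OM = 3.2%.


WP = 0.026 + 0.005*12 + 0.0158*3.2
   = 0.026 + 0.0600 + 0.0506
   = 0.1366


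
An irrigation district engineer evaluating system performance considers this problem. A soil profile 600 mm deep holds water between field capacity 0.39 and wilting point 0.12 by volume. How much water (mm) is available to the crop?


AW = (FC - WP) * D
   = (0.39 - 0.12) * 600
   = 0.27 * 600
   = 162 mm


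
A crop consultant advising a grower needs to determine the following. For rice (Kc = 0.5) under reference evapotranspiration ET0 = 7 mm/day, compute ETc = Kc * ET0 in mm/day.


ETc = Kc * ET0
    = 0.5 * 7
    = 3.50 mm/day


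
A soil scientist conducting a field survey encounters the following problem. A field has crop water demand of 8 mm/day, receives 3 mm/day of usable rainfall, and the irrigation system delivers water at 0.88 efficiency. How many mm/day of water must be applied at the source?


IWR = (ETc - Pe) / Ea
    = (8 - 3) / 0.88
    = 5 / 0.88
    = 5.68 mm/day


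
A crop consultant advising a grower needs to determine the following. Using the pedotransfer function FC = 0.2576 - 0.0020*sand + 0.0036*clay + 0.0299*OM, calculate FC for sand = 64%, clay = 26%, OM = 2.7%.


FC = 0.2576 - 0.0020*64 + 0.0036*26 + 0.0299*2.7
   = 0.2576 - 0.1280 + 0.0936 + 0.0807
   = 0.3039


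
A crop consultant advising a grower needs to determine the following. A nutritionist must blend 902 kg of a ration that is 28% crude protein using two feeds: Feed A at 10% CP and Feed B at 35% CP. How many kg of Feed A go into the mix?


parts_A = CP_b - target = 35 - 28 = 7
parts_B = target - CP_a = 28 - 10 = 18
total_parts = 7 + 18 = 25
Feed A = 902 * 7 / 25 = 252.56 kg
Feed B = 902 * 18 / 25 = 649.44 kg

252.56 kg


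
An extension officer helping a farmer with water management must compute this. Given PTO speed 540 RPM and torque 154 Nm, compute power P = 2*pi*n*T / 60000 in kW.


P = 2*pi*n*T / 60000
  = 2*pi * 540 * 154 / 60000
  = 522509.69 / 60000
  = 8.71 kW


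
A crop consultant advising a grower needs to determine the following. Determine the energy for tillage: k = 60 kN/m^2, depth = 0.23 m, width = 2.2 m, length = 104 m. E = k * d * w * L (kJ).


E = k * d * w * L
  = 60 * 0.23 * 2.2 * 104
  = 3157.44 kJ


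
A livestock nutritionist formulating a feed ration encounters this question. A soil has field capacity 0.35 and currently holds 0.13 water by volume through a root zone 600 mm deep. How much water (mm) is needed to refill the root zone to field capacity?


SMD = (FC - theta) * D
    = (0.35 - 0.13) * 600
    = 0.220 * 600
    = 132 mm


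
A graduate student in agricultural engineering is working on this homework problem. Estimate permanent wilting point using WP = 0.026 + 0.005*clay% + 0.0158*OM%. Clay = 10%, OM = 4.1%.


WP = 0.026 + 0.005*10 + 0.0158*4.1
   = 0.026 + 0.0500 + 0.0648
   = 0.1408


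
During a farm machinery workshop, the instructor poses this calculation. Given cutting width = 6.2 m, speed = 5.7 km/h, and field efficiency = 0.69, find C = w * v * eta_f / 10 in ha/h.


C = w * v * eta_f / 10
  = 6.2 * 5.7 * 0.69 / 10
  = 24.38 / 10
  = 2.44 ha/h


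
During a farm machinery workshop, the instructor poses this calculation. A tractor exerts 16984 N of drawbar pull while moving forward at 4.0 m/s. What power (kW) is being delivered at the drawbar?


P = F * v / 1000
  = 16984 * 4.0 / 1000
  = 67936 / 1000
  = 67.94 kW


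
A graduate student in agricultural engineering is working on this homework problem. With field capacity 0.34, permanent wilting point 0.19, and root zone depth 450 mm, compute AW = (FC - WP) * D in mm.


AW = (FC - WP) * D
   = (0.34 - 0.19) * 450
   = 0.15 * 450
   = 67.50 mm


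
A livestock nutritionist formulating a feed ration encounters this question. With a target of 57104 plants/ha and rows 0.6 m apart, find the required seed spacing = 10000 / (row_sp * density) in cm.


spacing = 10000 / (row_sp * density)
        = 10000 / (0.6 * 57104)
        = 10000 / 34262.40
        = 0.29187 m = 29.19 cm


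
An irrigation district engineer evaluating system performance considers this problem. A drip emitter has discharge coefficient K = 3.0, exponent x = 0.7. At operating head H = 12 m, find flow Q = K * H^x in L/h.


Q = K * H^x
  = 3.0 * 12^0.7
  = 3.0 * 5.6941
  = 17.08 L/h


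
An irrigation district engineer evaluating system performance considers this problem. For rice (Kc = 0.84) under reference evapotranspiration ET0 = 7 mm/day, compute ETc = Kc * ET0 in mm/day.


ETc = Kc * ET0
    = 0.84 * 7
    = 5.88 mm/day


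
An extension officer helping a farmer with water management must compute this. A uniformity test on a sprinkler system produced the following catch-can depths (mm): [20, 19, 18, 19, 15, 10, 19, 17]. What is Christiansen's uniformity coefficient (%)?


xbar = 137 / 8 = 17.125
sum|xi - xbar| = 18.750
CU = 100 * (1 - 18.750 / (8 * 17.125))
   = 100 * (1 - 0.1369)
   = 86.31%


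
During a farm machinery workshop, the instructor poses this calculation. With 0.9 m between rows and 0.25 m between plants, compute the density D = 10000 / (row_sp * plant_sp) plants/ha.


D = 10000 / (row_sp * plant_sp)
  = 10000 / (0.9 * 0.25)
  = 10000 / 0.2250
  = 44444.44 plants/ha


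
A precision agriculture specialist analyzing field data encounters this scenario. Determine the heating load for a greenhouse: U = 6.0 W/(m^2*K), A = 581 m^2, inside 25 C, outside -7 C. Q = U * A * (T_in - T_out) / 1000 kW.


dT = 25 - (-7) = 32 K
Q = U * A * dT
  = 6.0 * 581 * 32
  = 111552 W = 111.55 kW


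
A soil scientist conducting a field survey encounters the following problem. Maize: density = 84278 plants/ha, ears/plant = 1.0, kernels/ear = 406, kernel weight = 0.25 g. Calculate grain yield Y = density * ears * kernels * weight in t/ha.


Y = density * ears * kernels * kw
  = 84278 * 1.0 * 406 * 0.25 g/ha
  = 8554217 g/ha
  = 8554.22 kg/ha = 8.55 t/ha


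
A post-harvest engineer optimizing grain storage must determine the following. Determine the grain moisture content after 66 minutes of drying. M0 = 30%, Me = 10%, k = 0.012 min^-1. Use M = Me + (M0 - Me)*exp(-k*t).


M = Me + (M0 - Me) * e^(-k*t)
  = 10 + (30 - 10) * e^(-0.012*66)
  = 10 + 20 * e^(-0.792)
  = 10 + 20 * 0.45294
  = 10 + 9.0588
  = 19.06%


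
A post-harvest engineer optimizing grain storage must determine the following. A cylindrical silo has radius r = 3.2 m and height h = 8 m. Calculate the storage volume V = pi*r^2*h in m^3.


V = pi * r^2 * h
  = pi * 3.2^2 * 8
  = pi * 10.24 * 8
  = 257.36 m^3


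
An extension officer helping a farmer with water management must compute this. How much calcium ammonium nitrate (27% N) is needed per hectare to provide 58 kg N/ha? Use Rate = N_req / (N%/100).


Rate = N_required / (N_content / 100)
     = 58 / (27 / 100)
     = 58 / 0.27
     = 214.81 kg/ha


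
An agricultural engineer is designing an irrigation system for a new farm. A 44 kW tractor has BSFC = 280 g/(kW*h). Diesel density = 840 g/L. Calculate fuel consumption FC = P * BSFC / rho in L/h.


FC = P * BSFC / rho_fuel
   = 44 * 280 / 840
   = 12320 / 840
   = 14.67 L/h


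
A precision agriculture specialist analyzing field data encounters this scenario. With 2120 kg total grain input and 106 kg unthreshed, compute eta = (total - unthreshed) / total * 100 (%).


eta = (total - unthreshed) / total * 100
    = (2120 - 106) / 2120 * 100
    = 2014 / 2120 * 100
    = 95%


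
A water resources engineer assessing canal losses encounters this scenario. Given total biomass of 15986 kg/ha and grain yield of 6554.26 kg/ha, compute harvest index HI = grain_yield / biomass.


HI = grain_yield / biomass
   = 6554.26 / 15986
   = 0.41


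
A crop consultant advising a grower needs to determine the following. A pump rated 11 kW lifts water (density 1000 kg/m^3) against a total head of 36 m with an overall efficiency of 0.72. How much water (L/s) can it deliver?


Q = (P * 1000 * eta) / (rho * g * H)
  = (11 * 1000 * 0.72) / (1000 * 9.81 * 36)
  = 7920 / 353160
  = 0.02243 m^3/s = 22.43 L/s


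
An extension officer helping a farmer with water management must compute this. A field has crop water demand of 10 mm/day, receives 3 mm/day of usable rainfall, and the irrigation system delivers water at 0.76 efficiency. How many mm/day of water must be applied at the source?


IWR = (ETc - Pe) / Ea
    = (10 - 3) / 0.76
    = 7 / 0.76
    = 9.21 mm/day


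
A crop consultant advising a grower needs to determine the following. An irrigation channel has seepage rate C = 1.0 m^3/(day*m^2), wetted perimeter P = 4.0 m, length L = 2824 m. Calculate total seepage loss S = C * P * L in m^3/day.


S = C * P * L
  = 1.0 * 4.0 * 2824
  = 11296 m^3/day


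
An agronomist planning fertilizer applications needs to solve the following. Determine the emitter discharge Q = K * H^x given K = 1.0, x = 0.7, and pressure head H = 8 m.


Q = K * H^x
  = 1.0 * 8^0.7
  = 1.0 * 4.2871
  = 4.29 L/h


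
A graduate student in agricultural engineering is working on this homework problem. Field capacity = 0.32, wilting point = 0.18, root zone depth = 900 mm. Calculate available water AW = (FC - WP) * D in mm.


AW = (FC - WP) * D
   = (0.32 - 0.18) * 900
   = 0.14 * 900
   = 126 mm


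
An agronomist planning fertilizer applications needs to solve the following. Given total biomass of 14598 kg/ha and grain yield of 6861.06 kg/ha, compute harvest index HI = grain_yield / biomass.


HI = grain_yield / biomass
   = 6861.06 / 14598
   = 0.47


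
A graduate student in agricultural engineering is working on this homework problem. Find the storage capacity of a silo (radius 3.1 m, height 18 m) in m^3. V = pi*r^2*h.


V = pi * r^2 * h
  = pi * 3.1^2 * 18
  = pi * 9.61 * 18
  = 543.43 m^3


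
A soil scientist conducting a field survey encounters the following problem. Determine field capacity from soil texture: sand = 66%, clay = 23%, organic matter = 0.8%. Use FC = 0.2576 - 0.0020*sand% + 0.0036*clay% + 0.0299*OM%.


FC = 0.2576 - 0.0020*66 + 0.0036*23 + 0.0299*0.8
   = 0.2576 - 0.1320 + 0.0828 + 0.0239
   = 0.2323


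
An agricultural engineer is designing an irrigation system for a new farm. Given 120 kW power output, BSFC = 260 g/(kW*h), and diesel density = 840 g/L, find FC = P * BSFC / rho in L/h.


FC = P * BSFC / rho_fuel
   = 120 * 260 / 840
   = 31200 / 840
   = 37.14 L/h


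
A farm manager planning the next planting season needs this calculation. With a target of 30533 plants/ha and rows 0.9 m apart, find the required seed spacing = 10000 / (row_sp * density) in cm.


spacing = 10000 / (row_sp * density)
        = 10000 / (0.9 * 30533)
        = 10000 / 27479.70
        = 0.36390 m = 36.39 cm


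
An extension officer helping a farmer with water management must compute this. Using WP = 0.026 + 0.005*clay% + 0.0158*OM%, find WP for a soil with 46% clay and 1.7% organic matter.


WP = 0.026 + 0.005*46 + 0.0158*1.7
   = 0.026 + 0.2300 + 0.0269
   = 0.2829
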